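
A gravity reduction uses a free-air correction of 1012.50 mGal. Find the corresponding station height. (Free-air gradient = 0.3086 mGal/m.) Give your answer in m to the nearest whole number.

h = 1012.50 / 0.3086 = 3280.95 m

3281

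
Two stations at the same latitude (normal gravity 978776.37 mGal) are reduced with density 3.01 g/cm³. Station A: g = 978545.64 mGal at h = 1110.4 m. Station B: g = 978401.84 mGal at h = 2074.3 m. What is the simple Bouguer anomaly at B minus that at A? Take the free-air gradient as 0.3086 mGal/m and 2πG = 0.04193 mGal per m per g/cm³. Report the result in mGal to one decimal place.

32.0

Δg_SB(A) = 978545.64 − 978776.37 + 0.3086×1110.4 − 0.04193×3.01×1110.4 = -28.20 mGal
Δg_SB(B) = 978401.84 − 978776.37 + 0.3086×2074.3 − 0.04193×3.01×2074.3 = 3.80 mGal
Difference = 3.80 − (-28.20) = 32.00 mGal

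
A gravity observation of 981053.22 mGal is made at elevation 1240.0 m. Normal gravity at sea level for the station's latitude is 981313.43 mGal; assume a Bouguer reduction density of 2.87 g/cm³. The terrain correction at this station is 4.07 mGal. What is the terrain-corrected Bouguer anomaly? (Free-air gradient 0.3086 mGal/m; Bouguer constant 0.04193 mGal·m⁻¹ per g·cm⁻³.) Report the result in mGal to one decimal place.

Free-air correction = 0.3086 × 1240.0 = 382.66 mGal
Free-air anomaly = 981053.22 − 981313.43 + (382.66) = 122.45 mGal
Bouguer slab correction = 0.04193 × 2.87 × 1240.0 = 149.22 mGal
Simple Bouguer anomaly = 122.45 − (149.22) = -26.77 mGal
Complete Bouguer anomaly = -26.77 + 4.07 = -22.70 mGal

-22.7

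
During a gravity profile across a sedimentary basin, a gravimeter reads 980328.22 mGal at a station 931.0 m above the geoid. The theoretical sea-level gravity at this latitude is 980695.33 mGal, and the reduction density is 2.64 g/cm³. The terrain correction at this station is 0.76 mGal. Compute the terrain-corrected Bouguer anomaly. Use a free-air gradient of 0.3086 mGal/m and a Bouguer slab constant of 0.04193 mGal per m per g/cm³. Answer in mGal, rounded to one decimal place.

-182.1

Free-air correction = 0.3086 × 931.0 = 287.31 mGal
Free-air anomaly = 980328.22 − 980695.33 + (287.31) = -79.80 mGal
Bouguer slab correction = 0.04193 × 2.64 × 931.0 = 103.06 mGal
Simple Bouguer anomaly = -79.80 − (103.06) = -182.86 mGal
Complete Bouguer anomaly = -182.86 + 0.76 = -182.10 mGal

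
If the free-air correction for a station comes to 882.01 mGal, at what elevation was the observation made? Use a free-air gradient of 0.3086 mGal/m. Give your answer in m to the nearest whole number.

2858

h = 882.01 / 0.3086 = 2858.10 m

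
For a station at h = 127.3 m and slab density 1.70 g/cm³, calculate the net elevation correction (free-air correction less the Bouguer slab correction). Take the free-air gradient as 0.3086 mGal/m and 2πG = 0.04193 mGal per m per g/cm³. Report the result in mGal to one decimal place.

30.2

Combined gradient = 0.3086 − 0.04193 × 1.70 = 0.2373190 mGal/m
Combined elevation correction = 0.2373190 × 127.3 = 30.2 mGal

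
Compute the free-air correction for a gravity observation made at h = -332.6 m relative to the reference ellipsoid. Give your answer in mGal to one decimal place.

-102.6

Free-air correction = 0.3086 × -332.6 = -102.6 mGal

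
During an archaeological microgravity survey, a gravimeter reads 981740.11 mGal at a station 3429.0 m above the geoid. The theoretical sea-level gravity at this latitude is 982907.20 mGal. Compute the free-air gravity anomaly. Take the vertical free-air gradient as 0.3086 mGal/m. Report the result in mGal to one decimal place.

Free-air correction = 0.3086 × 3429.0 = 1058.19 mGal
Free-air anomaly = 981740.11 − 982907.20 + (1058.19) = -108.90 mGal

-108.9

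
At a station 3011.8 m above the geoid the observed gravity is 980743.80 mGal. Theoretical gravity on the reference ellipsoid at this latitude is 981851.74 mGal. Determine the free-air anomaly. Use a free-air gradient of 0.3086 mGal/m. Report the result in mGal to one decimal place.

-178.5

Free-air correction = 0.3086 × 3011.8 = 929.44 mGal
Free-air anomaly = 980743.80 − 981851.74 + (929.44) = -178.50 mGal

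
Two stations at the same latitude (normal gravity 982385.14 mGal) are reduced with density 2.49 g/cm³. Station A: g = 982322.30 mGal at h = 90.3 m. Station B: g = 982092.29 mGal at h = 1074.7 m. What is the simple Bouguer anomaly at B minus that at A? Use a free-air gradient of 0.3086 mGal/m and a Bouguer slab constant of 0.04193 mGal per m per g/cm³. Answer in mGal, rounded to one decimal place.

-29.0

Δg_SB(A) = 982322.30 − 982385.14 + 0.3086×90.3 − 0.04193×2.49×90.3 = -44.40 mGal
Δg_SB(B) = 982092.29 − 982385.14 + 0.3086×1074.7 − 0.04193×2.49×1074.7 = -73.40 mGal
Difference = -73.40 − (-44.40) = -29.00 mGal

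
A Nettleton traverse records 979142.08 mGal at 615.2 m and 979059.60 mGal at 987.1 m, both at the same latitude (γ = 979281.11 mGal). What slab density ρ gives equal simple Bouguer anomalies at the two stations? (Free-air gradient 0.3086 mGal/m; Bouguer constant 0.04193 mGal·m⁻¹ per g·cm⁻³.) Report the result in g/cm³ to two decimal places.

2.07

Δg_obs = 979059.60 − 979142.08 = -82.48 mGal over Δh = 987.1 − 615.2 = 371.9 m
Equal Bouguer anomalies ⇒ Δg_obs + (0.3086 − 0.04193ρ)·Δh = 0
0.3086 − 0.04193ρ = −Δg_obs/Δh = 0.22178
ρ = (0.3086 − 0.22178) / 0.04193 = 2.07 g/cm³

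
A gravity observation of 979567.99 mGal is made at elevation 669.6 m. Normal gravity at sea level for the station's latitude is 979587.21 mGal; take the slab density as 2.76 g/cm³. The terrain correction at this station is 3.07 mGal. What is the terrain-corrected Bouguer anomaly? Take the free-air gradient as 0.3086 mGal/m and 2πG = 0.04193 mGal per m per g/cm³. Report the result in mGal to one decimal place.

113.0

Free-air correction = 0.3086 × 669.6 = 206.64 mGal
Free-air anomaly = 979567.99 − 979587.21 + (206.64) = 187.42 mGal
Bouguer slab correction = 0.04193 × 2.76 × 669.6 = 77.49 mGal
Simple Bouguer anomaly = 187.42 − (77.49) = 109.93 mGal
Complete Bouguer anomaly = 109.93 + 3.07 = 113.00 mGal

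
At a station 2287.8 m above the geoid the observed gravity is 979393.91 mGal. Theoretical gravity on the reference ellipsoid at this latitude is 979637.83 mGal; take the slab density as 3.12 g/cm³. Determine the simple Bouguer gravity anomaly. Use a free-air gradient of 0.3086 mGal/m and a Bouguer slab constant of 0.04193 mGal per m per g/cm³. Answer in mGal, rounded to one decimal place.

162.8

Free-air correction = 0.3086 × 2287.8 = 706.02 mGal
Free-air anomaly = 979393.91 − 979637.83 + (706.02) = 462.10 mGal
Bouguer slab correction = 0.04193 × 3.12 × 2287.8 = 299.29 mGal
Simple Bouguer anomaly = 462.10 − (299.29) = 162.81 mGal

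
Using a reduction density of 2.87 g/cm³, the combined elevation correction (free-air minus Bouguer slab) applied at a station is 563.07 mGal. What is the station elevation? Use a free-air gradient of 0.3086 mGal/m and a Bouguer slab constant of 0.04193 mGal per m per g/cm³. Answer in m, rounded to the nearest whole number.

2991

Combined gradient = 0.3086 − 0.04193 × 2.87 = 0.1882609 mGal/m
h = 563.07 / 0.1882609 = 2990.90 m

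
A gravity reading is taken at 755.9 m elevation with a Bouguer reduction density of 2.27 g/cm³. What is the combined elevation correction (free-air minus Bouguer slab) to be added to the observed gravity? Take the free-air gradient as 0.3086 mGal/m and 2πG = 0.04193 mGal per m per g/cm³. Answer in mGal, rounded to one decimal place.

161.3

Combined gradient = 0.3086 − 0.04193 × 2.27 = 0.2134189 mGal/m
Combined elevation correction = 0.2134189 × 755.9 = 161.3 mGal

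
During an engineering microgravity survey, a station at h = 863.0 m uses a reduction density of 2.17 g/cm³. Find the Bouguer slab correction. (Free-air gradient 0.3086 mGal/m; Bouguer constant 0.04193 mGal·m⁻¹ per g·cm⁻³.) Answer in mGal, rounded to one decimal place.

78.5

Bouguer slab correction = 0.04193 × 2.17 × 863.0 = 78.5 mGal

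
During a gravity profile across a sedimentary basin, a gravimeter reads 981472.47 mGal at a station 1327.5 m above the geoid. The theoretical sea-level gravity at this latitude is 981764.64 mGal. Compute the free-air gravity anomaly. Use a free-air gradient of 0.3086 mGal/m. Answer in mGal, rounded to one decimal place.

117.5

Free-air correction = 0.3086 × 1327.5 = 409.67 mGal
Free-air anomaly = 981472.47 − 981764.64 + (409.67) = 117.50 mGal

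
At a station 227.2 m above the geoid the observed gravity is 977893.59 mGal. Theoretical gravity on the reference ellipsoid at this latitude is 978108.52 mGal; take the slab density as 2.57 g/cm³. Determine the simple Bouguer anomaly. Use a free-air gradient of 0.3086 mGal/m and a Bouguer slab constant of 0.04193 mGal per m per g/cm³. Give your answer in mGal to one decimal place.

-169.3

Free-air correction = 0.3086 × 227.2 = 70.11 mGal
Free-air anomaly = 977893.59 − 978108.52 + (70.11) = -144.82 mGal
Bouguer slab correction = 0.04193 × 2.57 × 227.2 = 24.48 mGal
Simple Bouguer anomaly = -144.82 − (24.48) = -169.30 mGal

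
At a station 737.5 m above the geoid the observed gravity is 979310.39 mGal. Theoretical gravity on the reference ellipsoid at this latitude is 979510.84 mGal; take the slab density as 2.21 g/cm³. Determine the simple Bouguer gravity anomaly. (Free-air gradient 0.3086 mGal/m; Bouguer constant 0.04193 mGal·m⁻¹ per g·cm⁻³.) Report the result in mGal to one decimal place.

-41.2

Free-air correction = 0.3086 × 737.5 = 227.59 mGal
Free-air anomaly = 979310.39 − 979510.84 + (227.59) = 27.14 mGal
Bouguer slab correction = 0.04193 × 2.21 × 737.5 = 68.34 mGal
Simple Bouguer anomaly = 27.14 − (68.34) = -41.20 mGal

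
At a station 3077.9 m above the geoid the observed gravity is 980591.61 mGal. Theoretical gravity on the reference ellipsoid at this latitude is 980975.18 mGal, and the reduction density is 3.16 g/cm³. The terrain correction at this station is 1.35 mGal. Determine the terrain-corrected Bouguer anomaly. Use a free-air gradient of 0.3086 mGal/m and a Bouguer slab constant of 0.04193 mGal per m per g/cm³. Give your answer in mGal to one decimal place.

Free-air correction = 0.3086 × 3077.9 = 949.84 mGal
Free-air anomaly = 980591.61 − 980975.18 + (949.84) = 566.27 mGal
Bouguer slab correction = 0.04193 × 3.16 × 3077.9 = 407.82 mGal
Simple Bouguer anomaly = 566.27 − (407.82) = 158.45 mGal
Complete Bouguer anomaly = 158.45 + 1.35 = 159.80 mGal

159.8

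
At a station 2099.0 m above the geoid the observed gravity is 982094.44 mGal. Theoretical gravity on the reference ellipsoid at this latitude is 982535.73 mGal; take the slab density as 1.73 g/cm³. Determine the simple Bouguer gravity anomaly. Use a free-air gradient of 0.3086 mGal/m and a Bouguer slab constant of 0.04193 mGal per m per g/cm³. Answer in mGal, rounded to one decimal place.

54.2

Free-air correction = 0.3086 × 2099.0 = 647.75 mGal
Free-air anomaly = 982094.44 − 982535.73 + (647.75) = 206.46 mGal
Bouguer slab correction = 0.04193 × 1.73 × 2099.0 = 152.26 mGal
Simple Bouguer anomaly = 206.46 − (152.26) = 54.20 mGal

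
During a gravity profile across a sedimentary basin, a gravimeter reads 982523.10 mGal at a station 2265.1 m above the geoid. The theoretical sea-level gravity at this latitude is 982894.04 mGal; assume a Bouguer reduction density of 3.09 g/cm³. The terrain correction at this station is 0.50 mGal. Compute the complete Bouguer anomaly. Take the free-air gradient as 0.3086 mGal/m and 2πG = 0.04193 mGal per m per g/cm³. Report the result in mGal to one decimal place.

Free-air correction = 0.3086 × 2265.1 = 699.01 mGal
Free-air anomaly = 982523.10 − 982894.04 + (699.01) = 328.07 mGal
Bouguer slab correction = 0.04193 × 3.09 × 2265.1 = 293.47 mGal
Simple Bouguer anomaly = 328.07 − (293.47) = 34.60 mGal
Complete Bouguer anomaly = 34.60 + 0.50 = 35.10 mGal

35.1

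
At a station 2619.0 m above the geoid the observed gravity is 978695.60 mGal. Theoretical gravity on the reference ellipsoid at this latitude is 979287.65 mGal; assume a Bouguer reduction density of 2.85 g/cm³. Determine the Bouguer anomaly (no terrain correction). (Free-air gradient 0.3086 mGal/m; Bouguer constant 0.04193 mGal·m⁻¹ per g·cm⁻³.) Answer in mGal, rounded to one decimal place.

Free-air correction = 0.3086 × 2619.0 = 808.22 mGal
Free-air anomaly = 978695.60 − 979287.65 + (808.22) = 216.17 mGal
Bouguer slab correction = 0.04193 × 2.85 × 2619.0 = 312.97 mGal
Simple Bouguer anomaly = 216.17 − (312.97) = -96.80 mGal

-96.8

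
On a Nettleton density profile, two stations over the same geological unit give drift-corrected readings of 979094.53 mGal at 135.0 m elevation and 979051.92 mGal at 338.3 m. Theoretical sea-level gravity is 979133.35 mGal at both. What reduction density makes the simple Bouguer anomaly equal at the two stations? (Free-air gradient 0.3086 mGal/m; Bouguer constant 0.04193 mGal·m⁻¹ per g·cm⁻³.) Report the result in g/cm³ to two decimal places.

2.36

Δg_obs = 979051.92 − 979094.53 = -42.61 mGal over Δh = 338.3 − 135.0 = 203.3 m
Equal Bouguer anomalies ⇒ Δg_obs + (0.3086 − 0.04193ρ)·Δh = 0
0.3086 − 0.04193ρ = −Δg_obs/Δh = 0.20959
ρ = (0.3086 − 0.20959) / 0.04193 = 2.36 g/cm³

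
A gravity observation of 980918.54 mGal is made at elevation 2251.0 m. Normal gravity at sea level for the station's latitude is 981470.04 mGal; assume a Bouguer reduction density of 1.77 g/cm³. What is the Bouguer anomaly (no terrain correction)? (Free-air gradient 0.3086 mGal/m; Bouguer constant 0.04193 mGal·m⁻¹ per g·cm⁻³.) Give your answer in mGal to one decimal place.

Free-air correction = 0.3086 × 2251.0 = 694.66 mGal
Free-air anomaly = 980918.54 − 981470.04 + (694.66) = 143.16 mGal
Bouguer slab correction = 0.04193 × 1.77 × 2251.0 = 167.06 mGal
Simple Bouguer anomaly = 143.16 − (167.06) = -23.90 mGal

-23.9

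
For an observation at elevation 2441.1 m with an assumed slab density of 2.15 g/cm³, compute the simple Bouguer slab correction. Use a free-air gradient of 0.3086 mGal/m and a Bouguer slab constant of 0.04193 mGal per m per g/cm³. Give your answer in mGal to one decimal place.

Bouguer slab correction = 0.04193 × 2.15 × 2441.1 = 220.1 mGal

220.1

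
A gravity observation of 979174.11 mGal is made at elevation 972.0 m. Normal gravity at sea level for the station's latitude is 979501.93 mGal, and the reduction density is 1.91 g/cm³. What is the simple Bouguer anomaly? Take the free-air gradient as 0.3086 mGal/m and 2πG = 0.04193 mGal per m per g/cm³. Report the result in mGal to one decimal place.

Free-air correction = 0.3086 × 972.0 = 299.96 mGal
Free-air anomaly = 979174.11 − 979501.93 + (299.96) = -27.86 mGal
Bouguer slab correction = 0.04193 × 1.91 × 972.0 = 77.84 mGal
Simple Bouguer anomaly = -27.86 − (77.84) = -105.70 mGal

-105.7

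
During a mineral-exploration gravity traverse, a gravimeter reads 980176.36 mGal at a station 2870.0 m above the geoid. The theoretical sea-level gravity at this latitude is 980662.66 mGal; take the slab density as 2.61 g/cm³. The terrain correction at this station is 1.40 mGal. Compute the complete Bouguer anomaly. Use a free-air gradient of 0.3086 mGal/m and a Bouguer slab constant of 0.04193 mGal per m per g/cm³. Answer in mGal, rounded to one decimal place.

86.7

Free-air correction = 0.3086 × 2870.0 = 885.68 mGal
Free-air anomaly = 980176.36 − 980662.66 + (885.68) = 399.38 mGal
Bouguer slab correction = 0.04193 × 2.61 × 2870.0 = 314.09 mGal
Simple Bouguer anomaly = 399.38 − (314.09) = 85.29 mGal
Complete Bouguer anomaly = 85.29 + 1.40 = 86.69 mGal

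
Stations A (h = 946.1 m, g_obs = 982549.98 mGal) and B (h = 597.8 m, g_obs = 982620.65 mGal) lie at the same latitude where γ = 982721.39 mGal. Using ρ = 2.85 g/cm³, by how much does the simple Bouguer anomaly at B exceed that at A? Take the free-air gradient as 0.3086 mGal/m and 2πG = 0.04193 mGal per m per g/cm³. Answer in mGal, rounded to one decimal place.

Δg_SB(A) = 982549.98 − 982721.39 + 0.3086×946.1 − 0.04193×2.85×946.1 = 7.50 mGal
Δg_SB(B) = 982620.65 − 982721.39 + 0.3086×597.8 − 0.04193×2.85×597.8 = 12.30 mGal
Difference = 12.30 − (7.50) = 4.80 mGal

4.8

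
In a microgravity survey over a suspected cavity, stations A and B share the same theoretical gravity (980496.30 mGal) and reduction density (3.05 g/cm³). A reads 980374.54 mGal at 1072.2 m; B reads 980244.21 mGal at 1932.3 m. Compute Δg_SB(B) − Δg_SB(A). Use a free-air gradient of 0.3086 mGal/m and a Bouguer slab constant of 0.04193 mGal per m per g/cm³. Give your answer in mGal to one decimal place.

Δg_SB(A) = 980374.54 − 980496.30 + 0.3086×1072.2 − 0.04193×3.05×1072.2 = 72.00 mGal
Δg_SB(B) = 980244.21 − 980496.30 + 0.3086×1932.3 − 0.04193×3.05×1932.3 = 97.10 mGal
Difference = 97.10 − (72.00) = 25.10 mGal

25.1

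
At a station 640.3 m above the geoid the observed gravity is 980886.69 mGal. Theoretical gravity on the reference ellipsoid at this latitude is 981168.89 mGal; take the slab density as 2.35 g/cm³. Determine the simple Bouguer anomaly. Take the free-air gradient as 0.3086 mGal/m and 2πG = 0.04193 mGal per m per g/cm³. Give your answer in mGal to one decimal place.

-147.7

Free-air correction = 0.3086 × 640.3 = 197.60 mGal
Free-air anomaly = 980886.69 − 981168.89 + (197.60) = -84.60 mGal
Bouguer slab correction = 0.04193 × 2.35 × 640.3 = 63.09 mGal
Simple Bouguer anomaly = -84.60 − (63.09) = -147.69 mGal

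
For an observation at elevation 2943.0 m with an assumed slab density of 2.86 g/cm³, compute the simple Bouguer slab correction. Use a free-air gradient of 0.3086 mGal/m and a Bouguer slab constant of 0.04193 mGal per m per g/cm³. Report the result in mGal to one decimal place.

352.9

Bouguer slab correction = 0.04193 × 2.86 × 2943.0 = 352.9 mGal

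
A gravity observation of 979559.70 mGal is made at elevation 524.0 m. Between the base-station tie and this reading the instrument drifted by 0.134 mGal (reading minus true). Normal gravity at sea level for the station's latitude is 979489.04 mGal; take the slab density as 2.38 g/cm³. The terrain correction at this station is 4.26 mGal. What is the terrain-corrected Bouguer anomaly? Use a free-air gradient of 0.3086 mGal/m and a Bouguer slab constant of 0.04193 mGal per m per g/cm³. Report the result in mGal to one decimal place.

184.2

Drift-corrected reading = 979559.70 − (0.134) = 979559.566 mGal
Free-air correction = 0.3086 × 524.0 = 161.71 mGal
Free-air anomaly = 979559.566 − 979489.04 + (161.71) = 232.236 mGal
Bouguer slab correction = 0.04193 × 2.38 × 524.0 = 52.29 mGal
Simple Bouguer anomaly = 232.236 − (52.29) = 179.946 mGal
Complete Bouguer anomaly = 179.946 + 4.26 = 184.206 mGal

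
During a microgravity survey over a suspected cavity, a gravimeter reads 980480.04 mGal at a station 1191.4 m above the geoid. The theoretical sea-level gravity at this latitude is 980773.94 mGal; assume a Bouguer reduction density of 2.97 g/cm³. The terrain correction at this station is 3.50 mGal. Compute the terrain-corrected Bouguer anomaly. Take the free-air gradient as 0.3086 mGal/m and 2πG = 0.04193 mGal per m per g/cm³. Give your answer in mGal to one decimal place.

-71.1

Free-air correction = 0.3086 × 1191.4 = 367.67 mGal
Free-air anomaly = 980480.04 − 980773.94 + (367.67) = 73.77 mGal
Bouguer slab correction = 0.04193 × 2.97 × 1191.4 = 148.37 mGal
Simple Bouguer anomaly = 73.77 − (148.37) = -74.60 mGal
Complete Bouguer anomaly = -74.60 + 3.50 = -71.10 mGal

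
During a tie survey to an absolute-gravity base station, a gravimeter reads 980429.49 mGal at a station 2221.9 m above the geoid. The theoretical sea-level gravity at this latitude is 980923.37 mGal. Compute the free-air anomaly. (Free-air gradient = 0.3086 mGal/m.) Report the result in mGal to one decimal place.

191.8

Free-air correction = 0.3086 × 2221.9 = 685.68 mGal
Free-air anomaly = 980429.49 − 980923.37 + (685.68) = 191.80 mGal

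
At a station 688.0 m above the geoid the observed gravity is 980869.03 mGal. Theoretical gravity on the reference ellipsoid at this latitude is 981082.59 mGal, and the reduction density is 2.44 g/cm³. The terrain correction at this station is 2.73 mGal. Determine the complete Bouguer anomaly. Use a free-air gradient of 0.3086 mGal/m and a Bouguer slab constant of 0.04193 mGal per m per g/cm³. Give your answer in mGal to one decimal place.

-68.9

Free-air correction = 0.3086 × 688.0 = 212.32 mGal
Free-air anomaly = 980869.03 − 981082.59 + (212.32) = -1.24 mGal
Bouguer slab correction = 0.04193 × 2.44 × 688.0 = 70.39 mGal
Simple Bouguer anomaly = -1.24 − (70.39) = -71.63 mGal
Complete Bouguer anomaly = -71.63 + 2.73 = -68.90 mGal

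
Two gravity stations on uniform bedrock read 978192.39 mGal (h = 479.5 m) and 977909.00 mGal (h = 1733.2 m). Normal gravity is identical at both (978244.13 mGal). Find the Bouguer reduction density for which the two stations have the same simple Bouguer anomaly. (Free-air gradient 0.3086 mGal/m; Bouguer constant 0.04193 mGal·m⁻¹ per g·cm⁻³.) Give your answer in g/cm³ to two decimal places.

1.97

Δg_obs = 977909.00 − 978192.39 = -283.39 mGal over Δh = 1733.2 − 479.5 = 1253.7 m
Equal Bouguer anomalies ⇒ Δg_obs + (0.3086 − 0.04193ρ)·Δh = 0
0.3086 − 0.04193ρ = −Δg_obs/Δh = 0.22604
ρ = (0.3086 − 0.22604) / 0.04193 = 1.97 g/cm³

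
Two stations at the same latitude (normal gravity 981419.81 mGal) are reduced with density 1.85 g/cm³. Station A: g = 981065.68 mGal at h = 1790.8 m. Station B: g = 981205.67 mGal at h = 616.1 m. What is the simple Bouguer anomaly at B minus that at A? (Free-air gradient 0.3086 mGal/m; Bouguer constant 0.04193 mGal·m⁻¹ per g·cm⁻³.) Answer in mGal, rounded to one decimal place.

-131.4

Δg_SB(A) = 981065.68 − 981419.81 + 0.3086×1790.8 − 0.04193×1.85×1790.8 = 59.60 mGal
Δg_SB(B) = 981205.67 − 981419.81 + 0.3086×616.1 − 0.04193×1.85×616.1 = -71.80 mGal
Difference = -71.80 − (59.60) = -131.40 mGal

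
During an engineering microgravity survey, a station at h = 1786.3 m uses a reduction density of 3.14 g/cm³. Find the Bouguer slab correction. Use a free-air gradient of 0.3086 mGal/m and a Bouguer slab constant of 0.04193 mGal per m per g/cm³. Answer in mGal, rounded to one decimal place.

235.2

Bouguer slab correction = 0.04193 × 3.14 × 1786.3 = 235.2 mGal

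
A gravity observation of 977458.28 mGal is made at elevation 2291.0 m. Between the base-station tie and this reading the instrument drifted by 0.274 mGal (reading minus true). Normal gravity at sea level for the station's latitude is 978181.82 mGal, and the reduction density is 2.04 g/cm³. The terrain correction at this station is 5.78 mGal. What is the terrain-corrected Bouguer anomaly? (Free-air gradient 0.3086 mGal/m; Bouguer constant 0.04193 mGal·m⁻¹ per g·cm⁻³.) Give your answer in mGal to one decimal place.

Drift-corrected reading = 977458.28 − (0.274) = 977458.006 mGal
Free-air correction = 0.3086 × 2291.0 = 707.00 mGal
Free-air anomaly = 977458.006 − 978181.82 + (707.00) = -16.814 mGal
Bouguer slab correction = 0.04193 × 2.04 × 2291.0 = 195.97 mGal
Simple Bouguer anomaly = -16.814 − (195.97) = -212.784 mGal
Complete Bouguer anomaly = -212.784 + 5.78 = -207.004 mGal

-207.0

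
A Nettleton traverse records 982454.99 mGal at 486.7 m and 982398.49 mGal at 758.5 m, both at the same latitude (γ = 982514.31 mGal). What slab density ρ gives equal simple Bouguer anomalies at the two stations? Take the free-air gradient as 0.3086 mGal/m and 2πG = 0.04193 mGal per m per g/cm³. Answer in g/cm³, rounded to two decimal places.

2.40

Δg_obs = 982398.49 − 982454.99 = -56.50 mGal over Δh = 758.5 − 486.7 = 271.8 m
Equal Bouguer anomalies ⇒ Δg_obs + (0.3086 − 0.04193ρ)·Δh = 0
0.3086 − 0.04193ρ = −Δg_obs/Δh = 0.20787
ρ = (0.3086 − 0.20787) / 0.04193 = 2.40 g/cm³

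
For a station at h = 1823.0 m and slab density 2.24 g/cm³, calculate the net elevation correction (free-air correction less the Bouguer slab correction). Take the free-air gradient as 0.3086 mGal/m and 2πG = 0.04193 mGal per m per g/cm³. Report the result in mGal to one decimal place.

Combined gradient = 0.3086 − 0.04193 × 2.24 = 0.2146768 mGal/m
Combined elevation correction = 0.2146768 × 1823.0 = 391.4 mGal

391.4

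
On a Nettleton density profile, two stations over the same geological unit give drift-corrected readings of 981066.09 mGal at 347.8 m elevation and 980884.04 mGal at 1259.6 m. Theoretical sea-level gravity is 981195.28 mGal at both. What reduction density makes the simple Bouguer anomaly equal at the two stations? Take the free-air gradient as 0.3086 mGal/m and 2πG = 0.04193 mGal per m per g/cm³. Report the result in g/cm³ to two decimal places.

Δg_obs = 980884.04 − 981066.09 = -182.05 mGal over Δh = 1259.6 − 347.8 = 911.8 m
Equal Bouguer anomalies ⇒ Δg_obs + (0.3086 − 0.04193ρ)·Δh = 0
0.3086 − 0.04193ρ = −Δg_obs/Δh = 0.19966
ρ = (0.3086 − 0.19966) / 0.04193 = 2.60 g/cm³

2.60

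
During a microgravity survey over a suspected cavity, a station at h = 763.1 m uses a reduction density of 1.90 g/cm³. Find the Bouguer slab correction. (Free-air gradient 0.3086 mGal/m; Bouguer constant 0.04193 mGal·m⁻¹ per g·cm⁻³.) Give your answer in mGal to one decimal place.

60.8

Bouguer slab correction = 0.04193 × 1.90 × 763.1 = 60.8 mGal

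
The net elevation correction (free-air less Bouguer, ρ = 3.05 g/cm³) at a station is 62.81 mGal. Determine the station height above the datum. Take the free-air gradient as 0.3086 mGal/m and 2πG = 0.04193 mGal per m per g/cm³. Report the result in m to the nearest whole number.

Combined gradient = 0.3086 − 0.04193 × 3.05 = 0.1807135 mGal/m
h = 62.81 / 0.1807135 = 347.57 m

348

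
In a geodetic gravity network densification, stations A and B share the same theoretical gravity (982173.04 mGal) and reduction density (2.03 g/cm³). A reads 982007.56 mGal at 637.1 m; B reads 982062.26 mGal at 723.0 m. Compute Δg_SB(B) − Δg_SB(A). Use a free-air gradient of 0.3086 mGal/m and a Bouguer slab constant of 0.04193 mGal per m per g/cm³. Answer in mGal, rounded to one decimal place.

Δg_SB(A) = 982007.56 − 982173.04 + 0.3086×637.1 − 0.04193×2.03×637.1 = -23.10 mGal
Δg_SB(B) = 982062.26 − 982173.04 + 0.3086×723.0 − 0.04193×2.03×723.0 = 50.80 mGal
Difference = 50.80 − (-23.10) = 73.90 mGal

73.9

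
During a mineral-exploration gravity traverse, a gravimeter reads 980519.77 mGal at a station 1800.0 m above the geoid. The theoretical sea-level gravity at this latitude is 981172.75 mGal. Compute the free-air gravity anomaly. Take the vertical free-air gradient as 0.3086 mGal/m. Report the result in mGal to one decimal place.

Free-air correction = 0.3086 × 1800.0 = 555.48 mGal
Free-air anomaly = 980519.77 − 981172.75 + (555.48) = -97.50 mGal

-97.5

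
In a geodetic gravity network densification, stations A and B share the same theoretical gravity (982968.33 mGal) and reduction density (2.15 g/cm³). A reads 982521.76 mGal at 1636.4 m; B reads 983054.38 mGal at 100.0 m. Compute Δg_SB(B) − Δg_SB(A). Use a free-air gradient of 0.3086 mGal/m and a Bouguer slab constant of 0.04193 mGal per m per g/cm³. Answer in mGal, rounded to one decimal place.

Δg_SB(A) = 982521.76 − 982968.33 + 0.3086×1636.4 − 0.04193×2.15×1636.4 = -89.10 mGal
Δg_SB(B) = 983054.38 − 982968.33 + 0.3086×100.0 − 0.04193×2.15×100.0 = 107.90 mGal
Difference = 107.90 − (-89.10) = 197.00 mGal

197.0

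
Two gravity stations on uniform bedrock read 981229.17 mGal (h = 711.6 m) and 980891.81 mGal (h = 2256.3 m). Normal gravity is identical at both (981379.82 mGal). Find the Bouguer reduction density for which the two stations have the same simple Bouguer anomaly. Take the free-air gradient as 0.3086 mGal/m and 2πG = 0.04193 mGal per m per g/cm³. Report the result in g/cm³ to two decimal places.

Δg_obs = 980891.81 − 981229.17 = -337.36 mGal over Δh = 2256.3 − 711.6 = 1544.7 m
Equal Bouguer anomalies ⇒ Δg_obs + (0.3086 − 0.04193ρ)·Δh = 0
0.3086 − 0.04193ρ = −Δg_obs/Δh = 0.21840
ρ = (0.3086 − 0.21840) / 0.04193 = 2.15 g/cm³

2.15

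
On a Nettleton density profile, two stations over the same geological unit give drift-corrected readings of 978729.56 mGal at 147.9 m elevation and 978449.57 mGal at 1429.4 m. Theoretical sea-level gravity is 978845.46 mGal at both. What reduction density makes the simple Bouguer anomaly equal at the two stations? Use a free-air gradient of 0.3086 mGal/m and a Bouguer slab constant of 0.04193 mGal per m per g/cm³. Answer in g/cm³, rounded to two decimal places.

Δg_obs = 978449.57 − 978729.56 = -279.99 mGal over Δh = 1429.4 − 147.9 = 1281.5 m
Equal Bouguer anomalies ⇒ Δg_obs + (0.3086 − 0.04193ρ)·Δh = 0
0.3086 − 0.04193ρ = −Δg_obs/Δh = 0.21849
ρ = (0.3086 − 0.21849) / 0.04193 = 2.15 g/cm³

2.15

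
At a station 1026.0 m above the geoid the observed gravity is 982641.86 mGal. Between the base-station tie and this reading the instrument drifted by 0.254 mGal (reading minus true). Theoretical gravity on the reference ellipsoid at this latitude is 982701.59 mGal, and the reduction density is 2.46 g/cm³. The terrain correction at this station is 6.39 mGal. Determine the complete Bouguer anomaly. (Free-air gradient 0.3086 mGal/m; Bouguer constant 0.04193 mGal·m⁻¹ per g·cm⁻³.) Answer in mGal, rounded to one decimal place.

Drift-corrected reading = 982641.86 − (0.254) = 982641.606 mGal
Free-air correction = 0.3086 × 1026.0 = 316.62 mGal
Free-air anomaly = 982641.606 − 982701.59 + (316.62) = 256.636 mGal
Bouguer slab correction = 0.04193 × 2.46 × 1026.0 = 105.83 mGal
Simple Bouguer anomaly = 256.636 − (105.83) = 150.806 mGal
Complete Bouguer anomaly = 150.806 + 6.39 = 157.196 mGal

157.2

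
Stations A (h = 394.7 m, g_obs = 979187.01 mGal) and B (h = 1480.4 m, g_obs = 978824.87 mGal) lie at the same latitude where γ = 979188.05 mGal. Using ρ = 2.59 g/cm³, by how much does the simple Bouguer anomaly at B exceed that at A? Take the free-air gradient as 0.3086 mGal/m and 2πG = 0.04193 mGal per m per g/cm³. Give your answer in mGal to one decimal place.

Δg_SB(A) = 979187.01 − 979188.05 + 0.3086×394.7 − 0.04193×2.59×394.7 = 77.90 mGal
Δg_SB(B) = 978824.87 − 979188.05 + 0.3086×1480.4 − 0.04193×2.59×1480.4 = -67.10 mGal
Difference = -67.10 − (77.90) = -145.00 mGal

-145.0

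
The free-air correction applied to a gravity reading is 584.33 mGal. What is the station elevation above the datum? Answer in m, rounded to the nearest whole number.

1893

h = 584.33 / 0.3086 = 1893.49 m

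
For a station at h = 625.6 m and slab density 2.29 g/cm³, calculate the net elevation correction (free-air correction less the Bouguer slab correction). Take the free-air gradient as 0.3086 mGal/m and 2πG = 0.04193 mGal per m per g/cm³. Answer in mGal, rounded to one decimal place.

133.0

Combined gradient = 0.3086 − 0.04193 × 2.29 = 0.2125803 mGal/m
Combined elevation correction = 0.2125803 × 625.6 = 133.0 mGal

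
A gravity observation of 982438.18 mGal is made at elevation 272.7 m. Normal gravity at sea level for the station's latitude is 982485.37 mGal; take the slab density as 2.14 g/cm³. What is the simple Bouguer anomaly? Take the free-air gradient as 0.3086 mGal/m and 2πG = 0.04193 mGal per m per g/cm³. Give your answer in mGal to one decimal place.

Free-air correction = 0.3086 × 272.7 = 84.16 mGal
Free-air anomaly = 982438.18 − 982485.37 + (84.16) = 36.97 mGal
Bouguer slab correction = 0.04193 × 2.14 × 272.7 = 24.47 mGal
Simple Bouguer anomaly = 36.97 − (24.47) = 12.50 mGal

12.5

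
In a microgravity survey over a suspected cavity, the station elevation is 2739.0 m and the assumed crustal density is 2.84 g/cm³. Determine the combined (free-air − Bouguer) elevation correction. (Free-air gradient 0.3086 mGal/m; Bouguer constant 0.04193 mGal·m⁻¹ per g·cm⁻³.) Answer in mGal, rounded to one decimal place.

Combined gradient = 0.3086 − 0.04193 × 2.84 = 0.1895188 mGal/m
Combined elevation correction = 0.1895188 × 2739.0 = 519.1 mGal

519.1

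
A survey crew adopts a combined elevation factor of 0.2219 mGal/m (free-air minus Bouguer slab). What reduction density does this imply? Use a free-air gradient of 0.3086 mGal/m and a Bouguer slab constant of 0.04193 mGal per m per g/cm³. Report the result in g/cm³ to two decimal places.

2.07

0.2219 = 0.3086 − 0.04193 × ρ
ρ = (0.3086 − 0.2219) / 0.04193 = 2.07 g/cm³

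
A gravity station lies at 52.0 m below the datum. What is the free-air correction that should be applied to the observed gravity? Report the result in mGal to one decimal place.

-16.0

Free-air correction = 0.3086 × -52.0 = -16.0 mGal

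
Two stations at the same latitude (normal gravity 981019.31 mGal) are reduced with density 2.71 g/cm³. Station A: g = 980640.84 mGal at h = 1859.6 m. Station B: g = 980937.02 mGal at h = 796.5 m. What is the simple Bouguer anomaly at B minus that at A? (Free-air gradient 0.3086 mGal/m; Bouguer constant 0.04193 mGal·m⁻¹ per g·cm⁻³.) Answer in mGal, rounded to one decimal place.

Δg_SB(A) = 980640.84 − 981019.31 + 0.3086×1859.6 − 0.04193×2.71×1859.6 = -15.90 mGal
Δg_SB(B) = 980937.02 − 981019.31 + 0.3086×796.5 − 0.04193×2.71×796.5 = 73.00 mGal
Difference = 73.00 − (-15.90) = 88.90 mGal

88.9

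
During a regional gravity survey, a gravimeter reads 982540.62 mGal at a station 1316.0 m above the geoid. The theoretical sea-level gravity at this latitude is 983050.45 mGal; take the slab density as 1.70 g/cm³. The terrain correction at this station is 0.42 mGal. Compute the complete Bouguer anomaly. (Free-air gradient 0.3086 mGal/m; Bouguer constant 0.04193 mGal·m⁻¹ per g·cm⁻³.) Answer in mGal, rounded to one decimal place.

Free-air correction = 0.3086 × 1316.0 = 406.12 mGal
Free-air anomaly = 982540.62 − 983050.45 + (406.12) = -103.71 mGal
Bouguer slab correction = 0.04193 × 1.70 × 1316.0 = 93.81 mGal
Simple Bouguer anomaly = -103.71 − (93.81) = -197.52 mGal
Complete Bouguer anomaly = -197.52 + 0.42 = -197.10 mGal

-197.1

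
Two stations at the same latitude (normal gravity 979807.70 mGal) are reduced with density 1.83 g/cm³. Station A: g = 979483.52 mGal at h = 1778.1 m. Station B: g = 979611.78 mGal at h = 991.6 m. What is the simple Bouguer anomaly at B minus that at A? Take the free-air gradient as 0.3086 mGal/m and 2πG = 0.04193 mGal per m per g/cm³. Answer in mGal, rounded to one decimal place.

Δg_SB(A) = 979483.52 − 979807.70 + 0.3086×1778.1 − 0.04193×1.83×1778.1 = 88.10 mGal
Δg_SB(B) = 979611.78 − 979807.70 + 0.3086×991.6 − 0.04193×1.83×991.6 = 34.00 mGal
Difference = 34.00 − (88.10) = -54.10 mGal

-54.1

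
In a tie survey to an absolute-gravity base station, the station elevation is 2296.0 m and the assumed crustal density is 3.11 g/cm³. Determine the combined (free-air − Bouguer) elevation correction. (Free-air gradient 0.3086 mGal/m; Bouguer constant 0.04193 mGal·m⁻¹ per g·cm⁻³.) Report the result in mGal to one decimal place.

Combined gradient = 0.3086 − 0.04193 × 3.11 = 0.1781977 mGal/m
Combined elevation correction = 0.1781977 × 2296.0 = 409.1 mGal

409.1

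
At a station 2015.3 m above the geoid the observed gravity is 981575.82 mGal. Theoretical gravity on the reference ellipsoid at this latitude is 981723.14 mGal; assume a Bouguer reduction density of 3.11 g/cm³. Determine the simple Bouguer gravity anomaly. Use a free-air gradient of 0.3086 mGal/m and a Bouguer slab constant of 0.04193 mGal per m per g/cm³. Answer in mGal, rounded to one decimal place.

Free-air correction = 0.3086 × 2015.3 = 621.92 mGal
Free-air anomaly = 981575.82 − 981723.14 + (621.92) = 474.60 mGal
Bouguer slab correction = 0.04193 × 3.11 × 2015.3 = 262.80 mGal
Simple Bouguer anomaly = 474.60 − (262.80) = 211.80 mGal

211.8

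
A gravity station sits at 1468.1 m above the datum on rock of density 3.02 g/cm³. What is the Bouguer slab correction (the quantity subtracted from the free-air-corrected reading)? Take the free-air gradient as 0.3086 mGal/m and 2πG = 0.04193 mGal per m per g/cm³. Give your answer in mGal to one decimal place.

185.9

Bouguer slab correction = 0.04193 × 3.02 × 1468.1 = 185.9 mGal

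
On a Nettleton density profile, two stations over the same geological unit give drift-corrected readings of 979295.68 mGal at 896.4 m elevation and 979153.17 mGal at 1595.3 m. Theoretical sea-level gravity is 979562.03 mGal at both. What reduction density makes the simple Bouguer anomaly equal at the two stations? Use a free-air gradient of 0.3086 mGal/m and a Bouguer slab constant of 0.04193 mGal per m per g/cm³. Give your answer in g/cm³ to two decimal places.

2.50

Δg_obs = 979153.17 − 979295.68 = -142.51 mGal over Δh = 1595.3 − 896.4 = 698.9 m
Equal Bouguer anomalies ⇒ Δg_obs + (0.3086 − 0.04193ρ)·Δh = 0
0.3086 − 0.04193ρ = −Δg_obs/Δh = 0.20391
ρ = (0.3086 − 0.20391) / 0.04193 = 2.50 g/cm³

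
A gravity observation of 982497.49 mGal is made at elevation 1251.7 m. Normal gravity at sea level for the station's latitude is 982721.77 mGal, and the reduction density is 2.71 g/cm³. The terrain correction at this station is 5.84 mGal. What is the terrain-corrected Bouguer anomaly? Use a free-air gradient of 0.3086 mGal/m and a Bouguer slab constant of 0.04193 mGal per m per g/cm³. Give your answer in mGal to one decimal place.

25.6

Free-air correction = 0.3086 × 1251.7 = 386.27 mGal
Free-air anomaly = 982497.49 − 982721.77 + (386.27) = 161.99 mGal
Bouguer slab correction = 0.04193 × 2.71 × 1251.7 = 142.23 mGal
Simple Bouguer anomaly = 161.99 − (142.23) = 19.76 mGal
Complete Bouguer anomaly = 19.76 + 5.84 = 25.60 mGal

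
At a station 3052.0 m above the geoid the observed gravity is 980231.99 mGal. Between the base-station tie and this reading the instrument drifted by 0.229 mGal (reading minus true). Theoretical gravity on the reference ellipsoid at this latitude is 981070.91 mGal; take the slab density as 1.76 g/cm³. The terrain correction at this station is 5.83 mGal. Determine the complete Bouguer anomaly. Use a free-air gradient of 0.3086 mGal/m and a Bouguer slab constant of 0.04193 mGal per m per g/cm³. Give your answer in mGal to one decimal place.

Drift-corrected reading = 980231.99 − (0.229) = 980231.761 mGal
Free-air correction = 0.3086 × 3052.0 = 941.85 mGal
Free-air anomaly = 980231.761 − 981070.91 + (941.85) = 102.701 mGal
Bouguer slab correction = 0.04193 × 1.76 × 3052.0 = 225.23 mGal
Simple Bouguer anomaly = 102.701 − (225.23) = -122.529 mGal
Complete Bouguer anomaly = -122.529 + 5.83 = -116.699 mGal

-116.7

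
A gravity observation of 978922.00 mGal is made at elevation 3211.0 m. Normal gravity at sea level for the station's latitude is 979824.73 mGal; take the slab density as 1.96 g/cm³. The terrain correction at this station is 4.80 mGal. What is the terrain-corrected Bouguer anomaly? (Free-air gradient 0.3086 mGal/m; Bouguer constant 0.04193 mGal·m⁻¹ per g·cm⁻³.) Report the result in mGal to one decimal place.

Free-air correction = 0.3086 × 3211.0 = 990.91 mGal
Free-air anomaly = 978922.00 − 979824.73 + (990.91) = 88.18 mGal
Bouguer slab correction = 0.04193 × 1.96 × 3211.0 = 263.89 mGal
Simple Bouguer anomaly = 88.18 − (263.89) = -175.71 mGal
Complete Bouguer anomaly = -175.71 + 4.80 = -170.91 mGal

-170.9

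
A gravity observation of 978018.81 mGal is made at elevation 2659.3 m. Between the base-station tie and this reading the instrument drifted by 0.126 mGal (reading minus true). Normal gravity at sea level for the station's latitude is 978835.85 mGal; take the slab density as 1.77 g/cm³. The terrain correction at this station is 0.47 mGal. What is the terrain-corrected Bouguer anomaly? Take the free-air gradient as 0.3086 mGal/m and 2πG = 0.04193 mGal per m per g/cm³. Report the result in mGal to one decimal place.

Drift-corrected reading = 978018.81 − (0.126) = 978018.684 mGal
Free-air correction = 0.3086 × 2659.3 = 820.66 mGal
Free-air anomaly = 978018.684 − 978835.85 + (820.66) = 3.494 mGal
Bouguer slab correction = 0.04193 × 1.77 × 2659.3 = 197.36 mGal
Simple Bouguer anomaly = 3.494 − (197.36) = -193.866 mGal
Complete Bouguer anomaly = -193.866 + 0.47 = -193.396 mGal

-193.4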